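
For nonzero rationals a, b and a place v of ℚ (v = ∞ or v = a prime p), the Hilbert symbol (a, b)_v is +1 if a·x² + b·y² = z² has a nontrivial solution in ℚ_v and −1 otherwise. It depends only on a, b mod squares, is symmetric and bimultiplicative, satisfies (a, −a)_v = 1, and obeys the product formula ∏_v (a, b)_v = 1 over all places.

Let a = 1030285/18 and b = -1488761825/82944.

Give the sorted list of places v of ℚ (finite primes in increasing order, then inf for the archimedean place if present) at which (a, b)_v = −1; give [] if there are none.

[5, 23]

Mod squares: a ≡ 7130, b ≡ -713. Check v ∈ {∞, 2, 3, 5, 17, 23, 31}.
v=2: v_2(a)=-1, v_2(b)=-10; units ≡ 5, 7 (mod 8); ε·ε+αω+βω = 0·1+-1·0+-10·1 ≡ 0  ⇒  (a,b)_2 = +1.
v=31: a=31^1·(≡26), b=31^1·(≡28) mod 31; (26|31)=-1, (28|31)=+1; (−1)^{1·1·15}·(-1)^1·(+1)^1 = +1.
v=3: a=3^-2·(≡2), b=3^-4·(≡1) mod 3; (2|3)=-1, (1|3)=+1; (−1)^{-2·-4·1}·(-1)^-4·(+1)^-2 = +1.
v=23: a=23^1·(≡11), b=23^1·(≡17) mod 23; (11|23)=-1, (17|23)=-1; (−1)^{1·1·11}·(-1)^1·(-1)^1 = -1.
v=17: a=17^2·(≡12), b=17^4·(≡8) mod 17; (12|17)=-1, (8|17)=+1; (−1)^{2·4·8}·(-1)^4·(+1)^2 = +1.
v=∞: 7130 > 0 and -713 < 0  ⇒  (a,b)_∞ = +1.
v=5: a=5^1·(≡4), b=5^2·(≡3) mod 5; (4|5)=+1, (3|5)=-1; (−1)^{1·2·2}·(+1)^2·(-1)^1 = -1.
|Ram(7130, -713)| = 2, even; anisotropic at {5, 23}.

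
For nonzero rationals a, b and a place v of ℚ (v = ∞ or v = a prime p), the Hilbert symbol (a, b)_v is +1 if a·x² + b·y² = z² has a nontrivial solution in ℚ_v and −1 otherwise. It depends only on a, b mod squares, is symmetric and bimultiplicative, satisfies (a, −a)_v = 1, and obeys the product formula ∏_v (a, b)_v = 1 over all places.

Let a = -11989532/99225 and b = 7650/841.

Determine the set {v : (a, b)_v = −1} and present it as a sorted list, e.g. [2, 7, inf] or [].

[17, 23]

(a, b) ≡ (-23, 34) mod (ℚ^×)²; places V = {2, 3, 5, 7, 17, 19, 23, 29, ∞}.
(a,b)_29: α=0, u≡7; β=-2, v≡23 (mod 29); (7|29)=+1, (23|29)=+1; sign (−1)^0·+1^-2·+1^0 = +1.
(a,b)_5: α=-2, u≡2; β=2, v≡1 (mod 5); (2|5)=-1, (1|5)=+1; sign (−1)^0·-1^2·+1^-2 = +1.
(a,b)_17: α=0, u≡11; β=1, v≡1 (mod 17); (11|17)=-1, (1|17)=+1; sign (−1)^0·-1^1·+1^0 = -1.
(a,b)_23: α=1, u≡19; β=0, v≡17 (mod 23); (19|23)=-1, (17|23)=-1; sign (−1)^0·-1^0·-1^1 = -1.
(a,b)_19: α=4, u≡14; β=0, v≡10 (mod 19); (14|19)=-1, (10|19)=-1; sign (−1)^0·-1^0·-1^4 = +1.
(a,b)_7: α=-2, u≡6; β=0, v≡6 (mod 7); (6|7)=-1, (6|7)=-1; sign (−1)^0·-1^0·-1^-2 = +1.
(a,b)_∞: sgn(-23)=−, sgn(34)=+, so +1.
(a,b)_3: α=-4, u≡1; β=2, v≡1 (mod 3); (1|3)=+1, (1|3)=+1; sign (−1)^0·+1^2·+1^-4 = +1.
(a,b)_2: α=2, β=1; u≡1, v≡1 (mod 8); ε(u)ε(v)=0·0, αω(v)=2·0, βω(u)=1·0; sum ≡ 0  ⇒  +1.
(-23, 34 / ℚ) ramifies at {17, 23}: a division algebra.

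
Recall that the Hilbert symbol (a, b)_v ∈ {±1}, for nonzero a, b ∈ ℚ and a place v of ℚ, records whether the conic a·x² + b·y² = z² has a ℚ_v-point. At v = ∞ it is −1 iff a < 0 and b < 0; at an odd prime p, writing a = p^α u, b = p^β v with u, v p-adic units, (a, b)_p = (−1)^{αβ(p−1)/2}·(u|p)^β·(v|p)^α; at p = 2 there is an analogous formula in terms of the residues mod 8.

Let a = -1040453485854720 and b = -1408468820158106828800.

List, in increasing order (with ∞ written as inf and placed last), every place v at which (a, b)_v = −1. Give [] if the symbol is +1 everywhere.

Mod squares: a ≡ -4830, b ≡ -1702. Check v ∈ {∞, 2, 3, 5, 7, 23, 37}.
v=7: a=7^5·(≡3), b=7^8·(≡3) mod 7; (3|7)=-1, (3|7)=-1; (−1)^{5·8·3}·(-1)^8·(-1)^5 = -1.
v=23: a=23^1·(≡5), b=23^1·(≡9) mod 23; (5|23)=-1, (9|23)=+1; (−1)^{1·1·11}·(-1)^1·(+1)^1 = +1.
v=5: a=5^1·(≡1), b=5^2·(≡3) mod 5; (1|5)=+1, (3|5)=-1; (−1)^{1·2·2}·(+1)^2·(-1)^1 = -1.
v=∞: -4830 < 0 and -1702 < 0  ⇒  (a,b)_∞ = -1.
v=37: a=37^2·(≡17), b=37^3·(≡28) mod 37; (17|37)=-1, (28|37)=+1; (−1)^{2·3·18}·(-1)^3·(+1)^2 = -1.
v=2: v_2(a)=17, v_2(b)=23; units ≡ 1, 5 (mod 8); ε·ε+αω+βω = 0·0+17·1+23·0 ≡ 1  ⇒  (a,b)_2 = -1.
v=3: a=3^1·(≡1), b=3^0·(≡2) mod 3; (1|3)=+1, (2|3)=-1; (−1)^{1·0·1}·(+1)^0·(-1)^1 = -1.
|Ram(-4830, -1702)| = 6, even; anisotropic at {2, 3, 5, 7, 37, ∞}.

[2, 3, 5, 7, 37, inf]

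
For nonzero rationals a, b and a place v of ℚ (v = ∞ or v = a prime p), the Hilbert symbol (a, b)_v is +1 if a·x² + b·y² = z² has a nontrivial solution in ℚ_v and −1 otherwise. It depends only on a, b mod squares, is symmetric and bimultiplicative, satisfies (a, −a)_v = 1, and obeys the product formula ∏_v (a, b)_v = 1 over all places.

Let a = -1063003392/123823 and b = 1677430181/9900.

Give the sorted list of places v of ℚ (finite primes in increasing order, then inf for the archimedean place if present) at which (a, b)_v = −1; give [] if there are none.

Mod squares: a ≡ -26691, b ≡ 1043119. Check v ∈ {∞, 2, 3, 5, 7, 11, 19, 23, 31, 41}.
v=11: a=11^2·(≡6), b=11^-1·(≡1) mod 11; (6|11)=-1, (1|11)=+1; (−1)^{2·-1·5}·(-1)^-1·(+1)^2 = -1.
v=5: a=5^0·(≡1), b=5^-2·(≡1) mod 5; (1|5)=+1, (1|5)=+1; (−1)^{0·-2·2}·(+1)^-2·(+1)^0 = +1.
v=19: a=19^-2·(≡1), b=19^3·(≡10) mod 19; (1|19)=+1, (10|19)=-1; (−1)^{-2·3·9}·(+1)^3·(-1)^-2 = +1.
v=41: a=41^1·(≡4), b=41^0·(≡7) mod 41; (4|41)=+1, (7|41)=-1; (−1)^{1·0·20}·(+1)^0·(-1)^1 = -1.
v=31: a=31^1·(≡7), b=31^1·(≡25) mod 31; (7|31)=+1, (25|31)=+1; (−1)^{1·1·15}·(+1)^1·(+1)^1 = -1.
v=2: v_2(a)=8, v_2(b)=-2; units ≡ 5, 7 (mod 8); ε·ε+αω+βω = 0·1+8·0+-2·1 ≡ 0  ⇒  (a,b)_2 = +1.
v=23: a=23^0·(≡2), b=23^1·(≡15) mod 23; (2|23)=+1, (15|23)=-1; (−1)^{0·1·11}·(+1)^1·(-1)^0 = +1.
v=∞: -26691 < 0 and 1043119 > 0  ⇒  (a,b)_∞ = +1.
v=3: a=3^3·(≡1), b=3^-2·(≡1) mod 3; (1|3)=+1, (1|3)=+1; (−1)^{3·-2·1}·(+1)^-2·(+1)^3 = +1.
v=7: a=7^-3·(≡1), b=7^3·(≡4) mod 7; (1|7)=+1, (4|7)=+1; (−1)^{-3·3·3}·(+1)^3·(+1)^-3 = -1.
Ram(-26691, 1043119) = {7, 11, 31, 41}; no ℚ_7-point on the conic.

[7, 11, 31, 41]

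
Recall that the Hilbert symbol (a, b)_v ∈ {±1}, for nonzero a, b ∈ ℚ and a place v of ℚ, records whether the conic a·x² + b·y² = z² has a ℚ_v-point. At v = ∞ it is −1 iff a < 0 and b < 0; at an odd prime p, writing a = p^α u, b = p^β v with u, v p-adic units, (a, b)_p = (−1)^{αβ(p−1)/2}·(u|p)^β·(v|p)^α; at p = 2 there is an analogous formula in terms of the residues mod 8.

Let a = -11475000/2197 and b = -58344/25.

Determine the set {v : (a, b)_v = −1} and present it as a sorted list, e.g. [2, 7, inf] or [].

[3, inf]

(a, b) ≡ (-6630, -14586) mod (ℚ^×)²; places V = {2, 3, 5, 11, 13, 17, ∞}.
(a,b)_13: α=-3, u≡9; β=1, v≡3 (mod 13); (9|13)=+1, (3|13)=+1; sign (−1)^0·+1^1·+1^-3 = +1.
(a,b)_11: α=0, u≡3; β=1, v≡3 (mod 11); (3|11)=+1, (3|11)=+1; sign (−1)^0·+1^1·+1^0 = +1.
(a,b)_17: α=1, u≡9; β=1, v≡13 (mod 17); (9|17)=+1, (13|17)=+1; sign (−1)^0·+1^1·+1^1 = +1.
(a,b)_∞: sgn(-6630)=−, sgn(-14586)=−, so -1.
(a,b)_5: α=5, u≡4; β=-2, v≡1 (mod 5); (4|5)=+1, (1|5)=+1; sign (−1)^0·+1^-2·+1^5 = +1.
(a,b)_2: α=3, β=3; u≡5, v≡3 (mod 8); ε(u)ε(v)=0·1, αω(v)=3·1, βω(u)=3·1; sum ≡ 0  ⇒  +1.
(a,b)_3: α=3, u≡1; β=1, v≡1 (mod 3); (1|3)=+1, (1|3)=+1; sign (−1)^1·+1^1·+1^3 = -1.
(-6630, -14586 / ℚ) ramifies at {3, ∞}: a division algebra.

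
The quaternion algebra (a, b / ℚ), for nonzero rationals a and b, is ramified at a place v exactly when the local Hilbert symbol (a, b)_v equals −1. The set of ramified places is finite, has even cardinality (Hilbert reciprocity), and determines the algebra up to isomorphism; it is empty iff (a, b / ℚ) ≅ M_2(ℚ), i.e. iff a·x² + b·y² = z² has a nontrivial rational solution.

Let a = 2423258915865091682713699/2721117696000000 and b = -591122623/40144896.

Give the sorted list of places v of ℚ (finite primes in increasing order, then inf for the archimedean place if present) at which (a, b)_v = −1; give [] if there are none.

Mod squares: a ≡ 546, b ≡ -247. Check v ∈ {∞, 2, 3, 5, 7, 11, 13, 17, 19}.
v=7: a=7^5·(≡4), b=7^2·(≡3) mod 7; (4|7)=+1, (3|7)=-1; (−1)^{5·2·3}·(+1)^2·(-1)^5 = -1.
v=2: v_2(a)=-15, v_2(b)=-12; units ≡ 1, 1 (mod 8); ε·ε+αω+βω = 0·0+-15·0+-12·0 ≡ 0  ⇒  (a,b)_2 = +1.
v=5: a=5^-6·(≡1), b=5^0·(≡2) mod 5; (1|5)=+1, (2|5)=-1; (−1)^{-6·0·2}·(+1)^0·(-1)^-6 = +1.
v=11: a=11^-6·(≡8), b=11^-2·(≡6) mod 11; (8|11)=-1, (6|11)=-1; (−1)^{-6·-2·5}·(-1)^-2·(-1)^-6 = +1.
v=17: a=17^2·(≡13), b=17^2·(≡2) mod 17; (13|17)=+1, (2|17)=+1; (−1)^{2·2·8}·(+1)^2·(+1)^2 = +1.
v=3: a=3^-1·(≡2), b=3^-4·(≡2) mod 3; (2|3)=-1, (2|3)=-1; (−1)^{-1·-4·1}·(-1)^-4·(-1)^-1 = -1.
v=13: a=13^9·(≡10), b=13^3·(≡11) mod 13; (10|13)=+1, (11|13)=-1; (−1)^{9·3·6}·(+1)^3·(-1)^9 = -1.
v=19: a=19^6·(≡14), b=19^1·(≡16) mod 19; (14|19)=-1, (16|19)=+1; (−1)^{6·1·9}·(-1)^1·(+1)^6 = -1.
v=∞: 546 > 0 and -247 < 0  ⇒  (a,b)_∞ = +1.
|Ram(546, -247)| = 4, even; anisotropic at {3, 7, 13, 19}.

[3, 7, 13, 19]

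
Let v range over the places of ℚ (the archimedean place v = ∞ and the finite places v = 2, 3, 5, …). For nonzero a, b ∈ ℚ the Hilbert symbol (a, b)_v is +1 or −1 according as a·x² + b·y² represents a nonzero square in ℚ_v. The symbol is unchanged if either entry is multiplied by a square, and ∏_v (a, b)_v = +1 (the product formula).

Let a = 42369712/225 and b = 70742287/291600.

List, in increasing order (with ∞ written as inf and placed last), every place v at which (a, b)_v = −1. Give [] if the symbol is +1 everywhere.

[2, 7, 11, 17]

Mod squares: a ≡ 187, b ≡ 7. Check v ∈ {∞, 2, 3, 5, 7, 11, 17}.
v=∞: 187 > 0 and 7 > 0  ⇒  (a,b)_∞ = +1.
v=17: a=17^3·(≡14), b=17^4·(≡3) mod 17; (14|17)=-1, (3|17)=-1; (−1)^{3·4·8}·(-1)^4·(-1)^3 = -1.
v=7: a=7^2·(≡6), b=7^1·(≡1) mod 7; (6|7)=-1, (1|7)=+1; (−1)^{2·1·3}·(-1)^1·(+1)^2 = -1.
v=11: a=11^1·(≡2), b=11^2·(≡8) mod 11; (2|11)=-1, (8|11)=-1; (−1)^{1·2·5}·(-1)^2·(-1)^1 = -1.
v=3: a=3^-2·(≡1), b=3^-6·(≡1) mod 3; (1|3)=+1, (1|3)=+1; (−1)^{-2·-6·1}·(+1)^-6·(+1)^-2 = +1.
v=2: v_2(a)=4, v_2(b)=-4; units ≡ 3, 7 (mod 8); ε·ε+αω+βω = 1·1+4·0+-4·1 ≡ 1  ⇒  (a,b)_2 = -1.
v=5: a=5^-2·(≡3), b=5^-2·(≡3) mod 5; (3|5)=-1, (3|5)=-1; (−1)^{-2·-2·2}·(-1)^-2·(-1)^-2 = +1.
(187, 7 / ℚ) ramifies at {2, 7, 11, 17}: a division algebra.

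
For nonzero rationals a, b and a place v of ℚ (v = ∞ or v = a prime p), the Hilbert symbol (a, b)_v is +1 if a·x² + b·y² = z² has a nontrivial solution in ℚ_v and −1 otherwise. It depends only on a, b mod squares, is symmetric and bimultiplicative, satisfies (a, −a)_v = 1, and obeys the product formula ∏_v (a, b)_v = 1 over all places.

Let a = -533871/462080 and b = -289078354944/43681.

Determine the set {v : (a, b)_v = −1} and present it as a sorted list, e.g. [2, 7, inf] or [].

[13, 29, 31, inf]

(a, b) ≡ (-195, -31367009) mod (ℚ^×)²; places V = {2, 3, 5, 11, 13, 19, 23, 29, 31, 37, 41, ∞}.
(a,b)_3: α=5, u≡1; β=2, v≡1 (mod 3); (1|3)=+1, (1|3)=+1; sign (−1)^0·+1^2·+1^5 = +1.
(a,b)_∞: sgn(-195)=−, sgn(-31367009)=−, so -1.
(a,b)_29: α=0, u≡21; β=1, v≡11 (mod 29); (21|29)=-1, (11|29)=-1; sign (−1)^0·-1^1·-1^0 = -1.
(a,b)_37: α=0, u≡34; β=1, v≡14 (mod 37); (34|37)=+1, (14|37)=-1; sign (−1)^0·+1^1·-1^0 = +1.
(a,b)_2: α=-8, β=10; u≡5, v≡7 (mod 8); ε(u)ε(v)=0·1, αω(v)=-8·0, βω(u)=10·1; sum ≡ 0  ⇒  +1.
(a,b)_19: α=-2, u≡15; β=-2, v≡13 (mod 19); (15|19)=-1, (13|19)=-1; sign (−1)^0·-1^-2·-1^-2 = +1.
(a,b)_5: α=-1, u≡4; β=0, v≡1 (mod 5); (4|5)=+1, (1|5)=+1; sign (−1)^0·+1^0·+1^-1 = +1.
(a,b)_11: α=0, u≡1; β=-2, v≡8 (mod 11); (1|11)=+1, (8|11)=-1; sign (−1)^0·+1^-2·-1^0 = +1.
(a,b)_41: α=0, u≡40; β=1, v≡22 (mod 41); (40|41)=+1, (22|41)=-1; sign (−1)^0·+1^1·-1^0 = +1.
(a,b)_23: α=0, u≡12; β=1, v≡8 (mod 23); (12|23)=+1, (8|23)=+1; sign (−1)^0·+1^1·+1^0 = +1.
(a,b)_31: α=0, u≡24; β=1, v≡20 (mod 31); (24|31)=-1, (20|31)=+1; sign (−1)^0·-1^1·+1^0 = -1.
(a,b)_13: α=3, u≡7; β=0, v≡11 (mod 13); (7|13)=-1, (11|13)=-1; sign (−1)^0·-1^0·-1^3 = -1.
|Ram(-195, -31367009)| = 4, even; anisotropic at {13, 29, 31, ∞}.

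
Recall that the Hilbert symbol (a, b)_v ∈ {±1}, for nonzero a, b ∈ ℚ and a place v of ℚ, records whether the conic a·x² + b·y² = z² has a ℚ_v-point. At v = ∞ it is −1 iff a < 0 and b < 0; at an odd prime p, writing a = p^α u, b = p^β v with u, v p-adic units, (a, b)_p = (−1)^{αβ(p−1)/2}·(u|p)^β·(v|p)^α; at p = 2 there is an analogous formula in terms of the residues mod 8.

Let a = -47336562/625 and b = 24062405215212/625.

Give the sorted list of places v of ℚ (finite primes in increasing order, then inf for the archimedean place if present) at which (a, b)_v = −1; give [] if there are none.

[7, 19]

(a, b) ≡ (-3458, 3) mod (ℚ^×)²; places V = {2, 3, 5, 7, 13, 19, ∞}.
(a,b)_13: α=3, u≡8; β=4, v≡3 (mod 13); (8|13)=-1, (3|13)=+1; sign (−1)^0·-1^4·+1^3 = +1.
(a,b)_7: α=1, u≡6; β=4, v≡5 (mod 7); (6|7)=-1, (5|7)=-1; sign (−1)^0·-1^4·-1^1 = -1.
(a,b)_19: α=1, u≡2; β=2, v≡15 (mod 19); (2|19)=-1, (15|19)=-1; sign (−1)^0·-1^2·-1^1 = -1.
(a,b)_∞: sgn(-3458)=−, sgn(3)=+, so +1.
(a,b)_3: α=4, u≡1; β=5, v≡1 (mod 3); (1|3)=+1, (1|3)=+1; sign (−1)^0·+1^5·+1^4 = +1.
(a,b)_2: α=1, β=2; u≡7, v≡3 (mod 8); ε(u)ε(v)=1·1, αω(v)=1·1, βω(u)=2·0; sum ≡ 0  ⇒  +1.
(a,b)_5: α=-4, u≡3; β=-4, v≡2 (mod 5); (3|5)=-1, (2|5)=-1; sign (−1)^0·-1^-4·-1^-4 = +1.
|Ram(-3458, 3)| = 2, even; anisotropic at {7, 19}.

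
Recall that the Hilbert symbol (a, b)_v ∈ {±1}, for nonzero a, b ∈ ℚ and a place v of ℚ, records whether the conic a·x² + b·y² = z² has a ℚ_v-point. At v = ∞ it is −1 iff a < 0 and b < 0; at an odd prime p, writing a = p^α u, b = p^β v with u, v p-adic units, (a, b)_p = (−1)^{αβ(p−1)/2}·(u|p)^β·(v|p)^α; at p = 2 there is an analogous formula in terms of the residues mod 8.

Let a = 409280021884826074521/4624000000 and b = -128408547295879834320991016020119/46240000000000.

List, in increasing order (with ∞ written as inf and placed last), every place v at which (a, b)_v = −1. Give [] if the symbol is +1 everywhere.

[3, 11]

(a, b) ≡ (161, -759) mod (ℚ^×)²; places V = {2, 3, 5, 7, 11, 17, 19, 23, ∞}.
(a,b)_2: α=-10, β=-14; u≡1, v≡1 (mod 8); ε(u)ε(v)=0·0, αω(v)=-10·0, βω(u)=-14·0; sum ≡ 0  ⇒  +1.
(a,b)_7: α=1, u≡1; β=2, v≡4 (mod 7); (1|7)=+1, (4|7)=+1; sign (−1)^0·+1^2·+1^1 = +1.
(a,b)_3: α=2, u≡2; β=1, v≡2 (mod 3); (2|3)=-1, (2|3)=-1; sign (−1)^0·-1^1·-1^2 = -1.
(a,b)_19: α=4, u≡16; β=6, v≡1 (mod 19); (16|19)=+1, (1|19)=+1; sign (−1)^0·+1^6·+1^4 = +1.
(a,b)_∞: sgn(161)=+, sgn(-759)=−, so +1.
(a,b)_5: α=-6, u≡1; β=-10, v≡1 (mod 5); (1|5)=+1, (1|5)=+1; sign (−1)^0·+1^-10·+1^-6 = +1.
(a,b)_11: α=4, u≡8; β=7, v≡8 (mod 11); (8|11)=-1, (8|11)=-1; sign (−1)^0·-1^7·-1^4 = -1.
(a,b)_17: α=-2, u≡1; β=-2, v≡10 (mod 17); (1|17)=+1, (10|17)=-1; sign (−1)^0·+1^-2·-1^-2 = +1.
(a,b)_23: α=7, u≡7; β=11, v≡18 (mod 23); (7|23)=-1, (18|23)=+1; sign (−1)^1·-1^11·+1^7 = +1.
|Ram(161, -759)| = 2, even; anisotropic at {3, 11}.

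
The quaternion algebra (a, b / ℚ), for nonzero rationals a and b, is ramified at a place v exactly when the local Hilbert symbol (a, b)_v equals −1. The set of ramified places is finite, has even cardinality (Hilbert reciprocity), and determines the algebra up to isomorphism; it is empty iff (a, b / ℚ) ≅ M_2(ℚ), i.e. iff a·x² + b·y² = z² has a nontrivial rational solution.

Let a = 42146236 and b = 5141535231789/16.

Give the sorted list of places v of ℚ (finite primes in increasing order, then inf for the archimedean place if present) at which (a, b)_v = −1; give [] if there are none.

[31, 53]

(a, b) ≡ (31, 1749) mod (ℚ^×)²; places V = {2, 3, 11, 31, 53, ∞}.
(a,b)_11: α=2, u≡1; β=3, v≡1 (mod 11); (1|11)=+1, (1|11)=+1; sign (−1)^0·+1^3·+1^2 = +1.
(a,b)_53: α=2, u≡5; β=3, v≡51 (mod 53); (5|53)=-1, (51|53)=-1; sign (−1)^0·-1^3·-1^2 = -1.
(a,b)_31: α=1, u≡20; β=2, v≡23 (mod 31); (20|31)=+1, (23|31)=-1; sign (−1)^0·+1^2·-1^1 = -1.
(a,b)_3: α=0, u≡1; β=3, v≡1 (mod 3); (1|3)=+1, (1|3)=+1; sign (−1)^0·+1^3·+1^0 = +1.
(a,b)_∞: sgn(31)=+, sgn(1749)=+, so +1.
(a,b)_2: α=2, β=-4; u≡7, v≡5 (mod 8); ε(u)ε(v)=1·0, αω(v)=2·1, βω(u)=-4·0; sum ≡ 0  ⇒  +1.
|Ram(31, 1749)| = 2, even; anisotropic at {31, 53}.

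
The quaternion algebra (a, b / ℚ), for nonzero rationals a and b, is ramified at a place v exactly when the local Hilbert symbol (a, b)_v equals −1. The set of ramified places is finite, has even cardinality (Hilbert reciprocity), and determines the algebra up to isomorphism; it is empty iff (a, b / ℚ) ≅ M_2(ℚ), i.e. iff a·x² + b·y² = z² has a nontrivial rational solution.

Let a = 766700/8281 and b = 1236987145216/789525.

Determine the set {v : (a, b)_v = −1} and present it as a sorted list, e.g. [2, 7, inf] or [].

[2, 11, 29, 41]

(a, b) ≡ (7667, 36453551) mod (ℚ^×)²; places V = {2, 3, 5, 7, 11, 13, 17, 23, 29, 31, 41, 43, ∞}.
(a,b)_∞: sgn(7667)=+, sgn(36453551)=+, so +1.
(a,b)_13: α=-2, u≡9; β=0, v≡12 (mod 13); (9|13)=+1, (12|13)=+1; sign (−1)^0·+1^0·+1^-2 = +1.
(a,b)_29: α=0, u≡18; β=-1, v≡3 (mod 29); (18|29)=-1, (3|29)=-1; sign (−1)^0·-1^-1·-1^0 = -1.
(a,b)_23: α=0, u≡18; β=1, v≡17 (mod 23); (18|23)=+1, (17|23)=-1; sign (−1)^0·+1^1·-1^0 = +1.
(a,b)_7: α=-2, u≡4; β=0, v≡2 (mod 7); (4|7)=+1, (2|7)=+1; sign (−1)^0·+1^0·+1^-2 = +1.
(a,b)_43: α=0, u≡9; β=1, v≡33 (mod 43); (9|43)=+1, (33|43)=-1; sign (−1)^0·+1^1·-1^0 = +1.
(a,b)_3: α=0, u≡2; β=-2, v≡2 (mod 3); (2|3)=-1, (2|3)=-1; sign (−1)^0·-1^-2·-1^0 = +1.
(a,b)_11: α=1, u≡9; β=-2, v≡10 (mod 11); (9|11)=+1, (10|11)=-1; sign (−1)^0·+1^-2·-1^1 = -1.
(a,b)_31: α=0, u≡2; β=3, v≡11 (mod 31); (2|31)=+1, (11|31)=-1; sign (−1)^0·+1^3·-1^0 = +1.
(a,b)_2: α=2, β=10; u≡3, v≡7 (mod 8); ε(u)ε(v)=1·1, αω(v)=2·0, βω(u)=10·1; sum ≡ 1  ⇒  -1.
(a,b)_41: α=1, u≡37; β=1, v≡7 (mod 41); (37|41)=+1, (7|41)=-1; sign (−1)^0·+1^1·-1^1 = -1.
(a,b)_17: α=1, u≡8; β=0, v≡4 (mod 17); (8|17)=+1, (4|17)=+1; sign (−1)^0·+1^0·+1^1 = +1.
(a,b)_5: α=2, u≡3; β=-2, v≡1 (mod 5); (3|5)=-1, (1|5)=+1; sign (−1)^0·-1^-2·+1^2 = +1.
Ram(7667, 36453551) = {2, 11, 29, 41}; no ℚ_2-point on the conic.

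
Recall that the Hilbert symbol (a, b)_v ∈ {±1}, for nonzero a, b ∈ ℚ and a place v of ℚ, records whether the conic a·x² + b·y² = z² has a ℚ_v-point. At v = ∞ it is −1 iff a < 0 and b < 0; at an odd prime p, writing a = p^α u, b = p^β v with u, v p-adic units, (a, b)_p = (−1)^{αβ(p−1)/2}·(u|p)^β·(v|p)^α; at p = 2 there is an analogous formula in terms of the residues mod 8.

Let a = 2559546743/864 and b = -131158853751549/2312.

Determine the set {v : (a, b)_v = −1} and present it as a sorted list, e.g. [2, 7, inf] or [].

Mod squares: a ≡ 66378, b ≡ -1133802618. Check v ∈ {∞, 2, 3, 13, 17, 19, 23, 29, 31, 37}.
v=29: a=29^0·(≡12), b=29^1·(≡18) mod 29; (12|29)=-1, (18|29)=-1; (−1)^{0·1·14}·(-1)^1·(-1)^0 = -1.
v=17: a=17^0·(≡5), b=17^-2·(≡3) mod 17; (5|17)=-1, (3|17)=-1; (−1)^{0·-2·8}·(-1)^-2·(-1)^0 = +1.
v=37: a=37^3·(≡2), b=37^3·(≡7) mod 37; (2|37)=-1, (7|37)=+1; (−1)^{3·3·18}·(-1)^3·(+1)^3 = -1.
v=∞: 66378 > 0 and -1133802618 < 0  ⇒  (a,b)_∞ = +1.
v=3: a=3^-3·(≡1), b=3^1·(≡1) mod 3; (1|3)=+1, (1|3)=+1; (−1)^{-3·1·1}·(+1)^1·(+1)^-3 = -1.
v=23: a=23^1·(≡10), b=23^1·(≡7) mod 23; (10|23)=-1, (7|23)=-1; (−1)^{1·1·11}·(-1)^1·(-1)^1 = -1.
v=13: a=13^3·(≡4), b=13^3·(≡3) mod 13; (4|13)=+1, (3|13)=+1; (−1)^{3·3·6}·(+1)^3·(+1)^3 = +1.
v=31: a=31^0·(≡8), b=31^1·(≡4) mod 31; (8|31)=+1, (4|31)=+1; (−1)^{0·1·15}·(+1)^1·(+1)^0 = +1.
v=19: a=19^0·(≡1), b=19^1·(≡8) mod 19; (1|19)=+1, (8|19)=-1; (−1)^{0·1·9}·(+1)^1·(-1)^0 = +1.
v=2: v_2(a)=-5, v_2(b)=-3; units ≡ 5, 3 (mod 8); ε·ε+αω+βω = 0·1+-5·1+-3·1 ≡ 0  ⇒  (a,b)_2 = +1.
Ram(66378, -1133802618) = {3, 23, 29, 37}; no ℚ_3-point on the conic.

[3, 23, 29, 37]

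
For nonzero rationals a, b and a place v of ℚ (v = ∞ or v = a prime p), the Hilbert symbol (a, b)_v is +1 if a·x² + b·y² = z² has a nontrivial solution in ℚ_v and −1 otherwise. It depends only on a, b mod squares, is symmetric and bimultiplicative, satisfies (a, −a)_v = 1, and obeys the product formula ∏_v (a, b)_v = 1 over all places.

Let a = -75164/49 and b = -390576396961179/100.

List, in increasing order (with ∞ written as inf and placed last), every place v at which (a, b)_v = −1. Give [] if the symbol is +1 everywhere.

Mod squares: a ≡ -18791, b ≡ -150163935779. Check v ∈ {∞, 2, 3, 5, 7, 11, 13, 17, 19, 23, 29, 41, 43, 47}.
v=23: a=23^1·(≡7), b=23^1·(≡13) mod 23; (7|23)=-1, (13|23)=+1; (−1)^{1·1·11}·(-1)^1·(+1)^1 = +1.
v=2: v_2(a)=2, v_2(b)=-2; units ≡ 1, 5 (mod 8); ε·ε+αω+βω = 0·0+2·1+-2·0 ≡ 0  ⇒  (a,b)_2 = +1.
v=11: a=11^0·(≡2), b=11^1·(≡9) mod 11; (2|11)=-1, (9|11)=+1; (−1)^{0·1·5}·(-1)^1·(+1)^0 = -1.
v=∞: -18791 < 0 and -150163935779 < 0  ⇒  (a,b)_∞ = -1.
v=7: a=7^-2·(≡2), b=7^0·(≡6) mod 7; (2|7)=+1, (6|7)=-1; (−1)^{-2·0·3}·(+1)^0·(-1)^-2 = +1.
v=41: a=41^0·(≡14), b=41^1·(≡24) mod 41; (14|41)=-1, (24|41)=-1; (−1)^{0·1·20}·(-1)^1·(-1)^0 = -1.
v=17: a=17^0·(≡12), b=17^2·(≡8) mod 17; (12|17)=-1, (8|17)=+1; (−1)^{0·2·8}·(-1)^2·(+1)^0 = +1.
v=13: a=13^0·(≡8), b=13^1·(≡12) mod 13; (8|13)=-1, (12|13)=+1; (−1)^{0·1·6}·(-1)^1·(+1)^0 = -1.
v=47: a=47^0·(≡18), b=47^1·(≡14) mod 47; (18|47)=+1, (14|47)=+1; (−1)^{0·1·23}·(+1)^1·(+1)^0 = +1.
v=5: a=5^0·(≡4), b=5^-2·(≡4) mod 5; (4|5)=+1, (4|5)=+1; (−1)^{0·-2·2}·(+1)^-2·(+1)^0 = +1.
v=19: a=19^1·(≡10), b=19^1·(≡16) mod 19; (10|19)=-1, (16|19)=+1; (−1)^{1·1·9}·(-1)^1·(+1)^1 = +1.
v=43: a=43^1·(≡24), b=43^1·(≡5) mod 43; (24|43)=+1, (5|43)=-1; (−1)^{1·1·21}·(+1)^1·(-1)^1 = +1.
v=29: a=29^0·(≡6), b=29^1·(≡18) mod 29; (6|29)=+1, (18|29)=-1; (−1)^{0·1·14}·(+1)^1·(-1)^0 = +1.
v=3: a=3^0·(≡1), b=3^2·(≡1) mod 3; (1|3)=+1, (1|3)=+1; (−1)^{0·2·1}·(+1)^2·(+1)^0 = +1.
(-18791, -150163935779 / ℚ) ramifies at {11, 13, 41, ∞}: a division algebra.

[11, 13, 41, inf]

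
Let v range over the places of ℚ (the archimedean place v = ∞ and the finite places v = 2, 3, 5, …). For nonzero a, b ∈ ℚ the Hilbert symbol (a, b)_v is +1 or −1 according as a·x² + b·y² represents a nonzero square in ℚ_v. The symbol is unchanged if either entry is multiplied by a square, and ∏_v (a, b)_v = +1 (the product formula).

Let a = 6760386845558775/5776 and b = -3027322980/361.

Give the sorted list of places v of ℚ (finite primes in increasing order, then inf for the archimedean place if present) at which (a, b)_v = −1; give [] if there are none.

[2, 11, 37, 43]

(a, b) ≡ (1591, -87505) mod (ℚ^×)²; places V = {2, 3, 5, 11, 13, 19, 31, 37, 43, ∞}.
(a,b)_11: α=2, u≡7; β=1, v≡1 (mod 11); (7|11)=-1, (1|11)=+1; sign (−1)^0·-1^1·+1^2 = -1.
(a,b)_43: α=1, u≡28; β=1, v≡3 (mod 43); (28|43)=-1, (3|43)=-1; sign (−1)^1·-1^1·-1^1 = -1.
(a,b)_∞: sgn(1591)=+, sgn(-87505)=−, so +1.
(a,b)_2: α=-4, β=2; u≡7, v≡7 (mod 8); ε(u)ε(v)=1·1, αω(v)=-4·0, βω(u)=2·0; sum ≡ 1  ⇒  -1.
(a,b)_31: α=4, u≡5; β=2, v≡2 (mod 31); (5|31)=+1, (2|31)=+1; sign (−1)^0·+1^2·+1^4 = +1.
(a,b)_37: α=1, u≡20; β=1, v≡12 (mod 37); (20|37)=-1, (12|37)=+1; sign (−1)^0·-1^1·+1^1 = -1.
(a,b)_5: α=2, u≡1; β=1, v≡4 (mod 5); (1|5)=+1, (4|5)=+1; sign (−1)^0·+1^1·+1^2 = +1.
(a,b)_13: α=2, u≡7; β=0, v≡2 (mod 13); (7|13)=-1, (2|13)=-1; sign (−1)^0·-1^0·-1^2 = +1.
(a,b)_19: α=-2, u≡15; β=-2, v≡11 (mod 19); (15|19)=-1, (11|19)=+1; sign (−1)^0·-1^-2·+1^-2 = +1.
(a,b)_3: α=2, u≡1; β=2, v≡2 (mod 3); (1|3)=+1, (2|3)=-1; sign (−1)^0·+1^2·-1^2 = +1.
|Ram(1591, -87505)| = 4, even; anisotropic at {2, 11, 37, 43}.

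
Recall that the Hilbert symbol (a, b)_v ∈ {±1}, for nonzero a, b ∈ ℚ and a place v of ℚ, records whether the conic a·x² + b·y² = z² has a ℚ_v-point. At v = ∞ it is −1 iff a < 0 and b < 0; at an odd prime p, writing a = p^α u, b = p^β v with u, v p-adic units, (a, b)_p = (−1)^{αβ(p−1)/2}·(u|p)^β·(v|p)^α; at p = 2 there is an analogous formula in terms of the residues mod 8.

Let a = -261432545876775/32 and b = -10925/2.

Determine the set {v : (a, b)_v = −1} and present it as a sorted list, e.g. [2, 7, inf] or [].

(a, b) ≡ (-1352078, -874) mod (ℚ^×)²; places V = {2, 3, 5, 7, 13, 17, 19, 23, ∞}.
(a,b)_3: α=4, u≡1; β=0, v≡2 (mod 3); (1|3)=+1, (2|3)=-1; sign (−1)^0·+1^0·-1^4 = +1.
(a,b)_7: α=1, u≡2; β=0, v≡1 (mod 7); (2|7)=+1, (1|7)=+1; sign (−1)^0·+1^0·+1^1 = +1.
(a,b)_17: α=1, u≡15; β=0, v≡3 (mod 17); (15|17)=+1, (3|17)=-1; sign (−1)^0·+1^0·-1^1 = -1.
(a,b)_23: α=3, u≡12; β=1, v≡4 (mod 23); (12|23)=+1, (4|23)=+1; sign (−1)^1·+1^1·+1^3 = -1.
(a,b)_∞: sgn(-1352078)=−, sgn(-874)=−, so -1.
(a,b)_19: α=3, u≡14; β=1, v≡7 (mod 19); (14|19)=-1, (7|19)=+1; sign (−1)^1·-1^1·+1^3 = +1.
(a,b)_13: α=1, u≡5; β=0, v≡4 (mod 13); (5|13)=-1, (4|13)=+1; sign (−1)^0·-1^0·+1^1 = +1.
(a,b)_2: α=-5, β=-1; u≡1, v≡3 (mod 8); ε(u)ε(v)=0·1, αω(v)=-5·1, βω(u)=-1·0; sum ≡ 1  ⇒  -1.
(a,b)_5: α=2, u≡2; β=2, v≡4 (mod 5); (2|5)=-1, (4|5)=+1; sign (−1)^0·-1^2·+1^2 = +1.
|Ram(-1352078, -874)| = 4, even; anisotropic at {2, 17, 23, ∞}.

[2, 17, 23, inf]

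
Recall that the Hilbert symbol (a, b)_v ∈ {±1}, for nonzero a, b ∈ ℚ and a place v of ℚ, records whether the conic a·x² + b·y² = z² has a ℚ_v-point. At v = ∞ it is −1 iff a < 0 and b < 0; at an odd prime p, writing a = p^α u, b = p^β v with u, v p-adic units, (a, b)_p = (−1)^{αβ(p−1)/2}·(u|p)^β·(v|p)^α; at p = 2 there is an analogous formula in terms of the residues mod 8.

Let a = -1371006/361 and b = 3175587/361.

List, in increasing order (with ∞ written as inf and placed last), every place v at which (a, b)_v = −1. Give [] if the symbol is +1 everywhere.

[2, 29]

(a, b) ≡ (-16926, 667) mod (ℚ^×)²; places V = {2, 3, 7, 13, 19, 23, 29, 31, ∞}.
(a,b)_3: α=5, u≡1; β=2, v≡1 (mod 3); (1|3)=+1, (1|3)=+1; sign (−1)^0·+1^2·+1^5 = +1.
(a,b)_23: α=0, u≡13; β=3, v≡12 (mod 23); (13|23)=+1, (12|23)=+1; sign (−1)^0·+1^3·+1^0 = +1.
(a,b)_31: α=1, u≡30; β=0, v≡2 (mod 31); (30|31)=-1, (2|31)=+1; sign (−1)^0·-1^0·+1^1 = +1.
(a,b)_29: α=0, u≡11; β=1, v≡20 (mod 29); (11|29)=-1, (20|29)=+1; sign (−1)^0·-1^1·+1^0 = -1.
(a,b)_7: α=1, u≡4; β=0, v≡4 (mod 7); (4|7)=+1, (4|7)=+1; sign (−1)^0·+1^0·+1^1 = +1.
(a,b)_13: α=1, u≡2; β=0, v≡9 (mod 13); (2|13)=-1, (9|13)=+1; sign (−1)^0·-1^0·+1^1 = +1.
(a,b)_19: α=-2, u≡15; β=-2, v≡3 (mod 19); (15|19)=-1, (3|19)=-1; sign (−1)^0·-1^-2·-1^-2 = +1.
(a,b)_∞: sgn(-16926)=−, sgn(667)=+, so +1.
(a,b)_2: α=1, β=0; u≡1, v≡3 (mod 8); ε(u)ε(v)=0·1, αω(v)=1·1, βω(u)=0·0; sum ≡ 1  ⇒  -1.
Ram(-16926, 667) = {2, 29}; no ℚ_2-point on the conic.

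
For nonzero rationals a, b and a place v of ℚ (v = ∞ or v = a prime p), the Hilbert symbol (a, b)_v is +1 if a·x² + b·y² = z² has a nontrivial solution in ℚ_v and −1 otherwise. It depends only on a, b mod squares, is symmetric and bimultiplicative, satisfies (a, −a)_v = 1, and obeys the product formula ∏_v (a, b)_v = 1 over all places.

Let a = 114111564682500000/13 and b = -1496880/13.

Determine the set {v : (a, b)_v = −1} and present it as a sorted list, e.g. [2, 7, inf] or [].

Mod squares: a ≡ 4290, b ≡ -15015. Check v ∈ {∞, 2, 3, 5, 7, 11, 13, 23}.
v=2: v_2(a)=5, v_2(b)=4; units ≡ 1, 1 (mod 8); ε·ε+αω+βω = 0·0+5·0+4·0 ≡ 0  ⇒  (a,b)_2 = +1.
v=5: a=5^7·(≡2), b=5^1·(≡3) mod 5; (2|5)=-1, (3|5)=-1; (−1)^{7·1·2}·(-1)^1·(-1)^7 = +1.
v=11: a=11^3·(≡5), b=11^1·(≡6) mod 11; (5|11)=+1, (6|11)=-1; (−1)^{3·1·5}·(+1)^1·(-1)^3 = +1.
v=23: a=23^2·(≡1), b=23^0·(≡4) mod 23; (1|23)=+1, (4|23)=+1; (−1)^{2·0·11}·(+1)^0·(+1)^2 = +1.
v=3: a=3^3·(≡2), b=3^5·(≡2) mod 3; (2|3)=-1, (2|3)=-1; (−1)^{3·5·1}·(-1)^5·(-1)^3 = -1.
v=7: a=7^4·(≡3), b=7^1·(≡4) mod 7; (3|7)=-1, (4|7)=+1; (−1)^{4·1·3}·(-1)^1·(+1)^4 = -1.
v=13: a=13^-1·(≡5), b=13^-1·(≡5) mod 13; (5|13)=-1, (5|13)=-1; (−1)^{-1·-1·6}·(-1)^-1·(-1)^-1 = +1.
v=∞: 4290 > 0 and -15015 < 0  ⇒  (a,b)_∞ = +1.
Ram(4290, -15015) = {3, 7}; no ℚ_3-point on the conic.

[3, 7]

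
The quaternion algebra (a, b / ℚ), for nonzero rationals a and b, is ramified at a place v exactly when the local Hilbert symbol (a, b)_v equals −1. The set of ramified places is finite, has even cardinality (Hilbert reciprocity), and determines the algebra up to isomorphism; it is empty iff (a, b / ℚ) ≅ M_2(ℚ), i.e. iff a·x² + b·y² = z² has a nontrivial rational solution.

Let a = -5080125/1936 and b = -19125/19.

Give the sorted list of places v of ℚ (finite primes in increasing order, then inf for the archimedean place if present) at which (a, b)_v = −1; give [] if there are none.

[3, 5, 19, inf]

Mod squares: a ≡ -203205, b ≡ -1615. Check v ∈ {∞, 2, 3, 5, 11, 17, 19, 23, 31}.
v=∞: -203205 < 0 and -1615 < 0  ⇒  (a,b)_∞ = -1.
v=3: a=3^1·(≡2), b=3^2·(≡2) mod 3; (2|3)=-1, (2|3)=-1; (−1)^{1·2·1}·(-1)^2·(-1)^1 = -1.
v=5: a=5^3·(≡4), b=5^3·(≡3) mod 5; (4|5)=+1, (3|5)=-1; (−1)^{3·3·2}·(+1)^3·(-1)^3 = -1.
v=11: a=11^-2·(≡1), b=11^0·(≡6) mod 11; (1|11)=+1, (6|11)=-1; (−1)^{-2·0·5}·(+1)^0·(-1)^-2 = +1.
v=23: a=23^1·(≡10), b=23^0·(≡3) mod 23; (10|23)=-1, (3|23)=+1; (−1)^{1·0·11}·(-1)^0·(+1)^1 = +1.
v=17: a=17^0·(≡16), b=17^1·(≡7) mod 17; (16|17)=+1, (7|17)=-1; (−1)^{0·1·8}·(+1)^1·(-1)^0 = +1.
v=2: v_2(a)=-4, v_2(b)=0; units ≡ 3, 1 (mod 8); ε·ε+αω+βω = 1·0+-4·0+0·1 ≡ 0  ⇒  (a,b)_2 = +1.
v=19: a=19^1·(≡13), b=19^-1·(≡8) mod 19; (13|19)=-1, (8|19)=-1; (−1)^{1·-1·9}·(-1)^-1·(-1)^1 = -1.
v=31: a=31^1·(≡6), b=31^0·(≡5) mod 31; (6|31)=-1, (5|31)=+1; (−1)^{1·0·15}·(-1)^0·(+1)^1 = +1.
|Ram(-203205, -1615)| = 4, even; anisotropic at {3, 5, 19, ∞}.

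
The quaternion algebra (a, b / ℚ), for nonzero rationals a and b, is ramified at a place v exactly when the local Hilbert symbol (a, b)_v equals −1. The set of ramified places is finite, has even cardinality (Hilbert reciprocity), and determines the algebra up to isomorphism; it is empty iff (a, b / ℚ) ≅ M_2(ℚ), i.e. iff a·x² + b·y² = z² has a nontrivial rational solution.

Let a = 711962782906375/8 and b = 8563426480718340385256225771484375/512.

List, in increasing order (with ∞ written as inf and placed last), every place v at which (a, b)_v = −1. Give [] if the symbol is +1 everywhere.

[2, 5, 7, 19]

(a, b) ≡ (196051310, 49742) mod (ℚ^×)²; places V = {2, 3, 5, 7, 11, 13, 17, 19, 23, 29, ∞}.
(a,b)_∞: sgn(196051310)=+, sgn(49742)=+, so +1.
(a,b)_3: α=0, u≡2; β=2, v≡2 (mod 3); (2|3)=-1, (2|3)=-1; sign (−1)^0·-1^2·-1^0 = +1.
(a,b)_7: α=5, u≡4; β=9, v≡4 (mod 7); (4|7)=+1, (4|7)=+1; sign (−1)^1·+1^9·+1^5 = -1.
(a,b)_29: α=1, u≡21; β=2, v≡20 (mod 29); (21|29)=-1, (20|29)=+1; sign (−1)^0·-1^2·+1^1 = +1.
(a,b)_19: α=1, u≡14; β=3, v≡10 (mod 19); (14|19)=-1, (10|19)=-1; sign (−1)^1·-1^3·-1^1 = -1.
(a,b)_23: α=1, u≡9; β=2, v≡18 (mod 23); (9|23)=+1, (18|23)=+1; sign (−1)^0·+1^2·+1^1 = +1.
(a,b)_11: α=2, u≡5; β=5, v≡1 (mod 11); (5|11)=+1, (1|11)=+1; sign (−1)^0·+1^5·+1^2 = +1.
(a,b)_17: α=1, u≡16; β=3, v≡2 (mod 17); (16|17)=+1, (2|17)=+1; sign (−1)^0·+1^3·+1^1 = +1.
(a,b)_5: α=3, u≡2; β=10, v≡2 (mod 5); (2|5)=-1, (2|5)=-1; sign (−1)^0·-1^10·-1^3 = -1.
(a,b)_13: α=1, u≡12; β=0, v≡9 (mod 13); (12|13)=+1, (9|13)=+1; sign (−1)^0·+1^0·+1^1 = +1.
(a,b)_2: α=-3, β=-9; u≡7, v≡7 (mod 8); ε(u)ε(v)=1·1, αω(v)=-3·0, βω(u)=-9·0; sum ≡ 1  ⇒  -1.
(196051310, 49742 / ℚ) ramifies at {2, 5, 7, 19}: a division algebra.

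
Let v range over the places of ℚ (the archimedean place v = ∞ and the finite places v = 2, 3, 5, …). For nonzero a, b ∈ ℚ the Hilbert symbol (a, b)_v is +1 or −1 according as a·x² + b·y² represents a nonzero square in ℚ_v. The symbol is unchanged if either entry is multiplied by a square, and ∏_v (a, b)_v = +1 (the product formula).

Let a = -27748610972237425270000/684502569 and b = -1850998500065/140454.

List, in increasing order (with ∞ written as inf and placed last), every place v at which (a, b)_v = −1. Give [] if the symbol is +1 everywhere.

Mod squares: a ≡ -7, b ≡ -390. Check v ∈ {∞, 2, 3, 5, 7, 11, 13, 17, 19, 23, 29, 41}.
v=23: a=23^4·(≡13), b=23^4·(≡8) mod 23; (13|23)=+1, (8|23)=+1; (−1)^{4·4·11}·(+1)^4·(+1)^4 = +1.
v=∞: -7 < 0 and -390 < 0  ⇒  (a,b)_∞ = -1.
v=5: a=5^4·(≡2), b=5^1·(≡3) mod 5; (2|5)=-1, (3|5)=-1; (−1)^{4·1·2}·(-1)^1·(-1)^4 = -1.
v=41: a=41^2·(≡13), b=41^0·(≡9) mod 41; (13|41)=-1, (9|41)=+1; (−1)^{2·0·20}·(-1)^0·(+1)^2 = +1.
v=3: a=3^-8·(≡2), b=3^-5·(≡2) mod 3; (2|3)=-1, (2|3)=-1; (−1)^{-8·-5·1}·(-1)^-5·(-1)^-8 = -1.
v=13: a=13^2·(≡2), b=13^1·(≡3) mod 13; (2|13)=-1, (3|13)=+1; (−1)^{2·1·6}·(-1)^1·(+1)^2 = -1.
v=17: a=17^-2·(≡10), b=17^-2·(≡9) mod 17; (10|17)=-1, (9|17)=+1; (−1)^{-2·-2·8}·(-1)^-2·(+1)^-2 = +1.
v=7: a=7^3·(≡6), b=7^0·(≡1) mod 7; (6|7)=-1, (1|7)=+1; (−1)^{3·0·3}·(-1)^0·(+1)^3 = +1.
v=19: a=19^-2·(≡2), b=19^0·(≡17) mod 19; (2|19)=-1, (17|19)=+1; (−1)^{-2·0·9}·(-1)^0·(+1)^-2 = +1.
v=2: v_2(a)=4, v_2(b)=-1; units ≡ 1, 5 (mod 8); ε·ε+αω+βω = 0·0+4·1+-1·0 ≡ 0  ⇒  (a,b)_2 = +1.
v=29: a=29^2·(≡22), b=29^2·(≡16) mod 29; (22|29)=+1, (16|29)=+1; (−1)^{2·2·14}·(+1)^2·(+1)^2 = +1.
v=11: a=11^2·(≡1), b=11^2·(≡10) mod 11; (1|11)=+1, (10|11)=-1; (−1)^{2·2·5}·(+1)^2·(-1)^2 = +1.
Ram(-7, -390) = {3, 5, 13, ∞}; no ℚ_3-point on the conic.

[3, 5, 13, inf]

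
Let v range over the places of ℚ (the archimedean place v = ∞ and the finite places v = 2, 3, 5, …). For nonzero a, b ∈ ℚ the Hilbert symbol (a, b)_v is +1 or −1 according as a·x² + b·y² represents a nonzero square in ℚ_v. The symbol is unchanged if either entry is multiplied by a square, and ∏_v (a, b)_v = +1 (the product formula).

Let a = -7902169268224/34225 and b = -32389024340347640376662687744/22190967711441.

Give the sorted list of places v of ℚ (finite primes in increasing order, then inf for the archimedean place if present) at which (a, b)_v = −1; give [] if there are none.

[2, 7, 29, inf]

Mod squares: a ≡ -2926, b ≡ -84854. Check v ∈ {∞, 2, 3, 5, 7, 11, 19, 29, 31, 37}.
v=19: a=19^1·(≡16), b=19^1·(≡10) mod 19; (16|19)=+1, (10|19)=-1; (−1)^{1·1·9}·(+1)^1·(-1)^1 = +1.
v=11: a=11^1·(≡3), b=11^9·(≡6) mod 11; (3|11)=+1, (6|11)=-1; (−1)^{1·9·5}·(+1)^9·(-1)^1 = +1.
v=5: a=5^-2·(≡4), b=5^0·(≡1) mod 5; (4|5)=+1, (1|5)=+1; (−1)^{-2·0·2}·(+1)^0·(+1)^-2 = +1.
v=3: a=3^0·(≡2), b=3^-2·(≡1) mod 3; (2|3)=-1, (1|3)=+1; (−1)^{0·-2·1}·(-1)^-2·(+1)^0 = +1.
v=7: a=7^3·(≡2), b=7^5·(≡4) mod 7; (2|7)=+1, (4|7)=+1; (−1)^{3·5·3}·(+1)^5·(+1)^3 = -1.
v=∞: -2926 < 0 and -84854 < 0  ⇒  (a,b)_∞ = -1.
v=29: a=29^2·(≡10), b=29^5·(≡26) mod 29; (10|29)=-1, (26|29)=-1; (−1)^{2·5·14}·(-1)^5·(-1)^2 = -1.
v=2: v_2(a)=17, v_2(b)=21; units ≡ 1, 5 (mod 8); ε·ε+αω+βω = 0·0+17·1+21·0 ≡ 1  ⇒  (a,b)_2 = -1.
v=31: a=31^0·(≡8), b=31^-2·(≡24) mod 31; (8|31)=+1, (24|31)=-1; (−1)^{0·-2·15}·(+1)^-2·(-1)^0 = +1.
v=37: a=37^-2·(≡26), b=37^-6·(≡19) mod 37; (26|37)=+1, (19|37)=-1; (−1)^{-2·-6·18}·(+1)^-6·(-1)^-2 = +1.
Ram(-2926, -84854) = {2, 7, 29, ∞}; no ℚ_2-point on the conic.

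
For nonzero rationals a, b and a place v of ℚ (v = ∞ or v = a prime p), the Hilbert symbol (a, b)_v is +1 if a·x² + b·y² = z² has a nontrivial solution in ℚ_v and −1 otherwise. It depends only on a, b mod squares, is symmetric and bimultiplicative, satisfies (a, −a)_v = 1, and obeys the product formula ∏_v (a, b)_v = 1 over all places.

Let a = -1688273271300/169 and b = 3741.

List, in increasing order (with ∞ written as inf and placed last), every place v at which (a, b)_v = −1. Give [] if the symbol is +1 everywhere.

(a, b) ≡ (-10857, 3741) mod (ℚ^×)²; places V = {2, 3, 5, 7, 11, 13, 29, 43, 47, ∞}.
(a,b)_29: α=2, u≡26; β=1, v≡13 (mod 29); (26|29)=-1, (13|29)=+1; sign (−1)^0·-1^1·+1^2 = -1.
(a,b)_13: α=-2, u≡8; β=0, v≡10 (mod 13); (8|13)=-1, (10|13)=+1; sign (−1)^0·-1^0·+1^-2 = +1.
(a,b)_47: α=1, u≡12; β=0, v≡28 (mod 47); (12|47)=+1, (28|47)=+1; sign (−1)^0·+1^0·+1^1 = +1.
(a,b)_7: α=1, u≡6; β=0, v≡3 (mod 7); (6|7)=-1, (3|7)=-1; sign (−1)^0·-1^0·-1^1 = -1.
(a,b)_∞: sgn(-10857)=−, sgn(3741)=+, so +1.
(a,b)_11: α=1, u≡1; β=0, v≡1 (mod 11); (1|11)=+1, (1|11)=+1; sign (−1)^0·+1^0·+1^1 = +1.
(a,b)_3: α=1, u≡2; β=1, v≡2 (mod 3); (2|3)=-1, (2|3)=-1; sign (−1)^1·-1^1·-1^1 = -1.
(a,b)_5: α=2, u≡2; β=0, v≡1 (mod 5); (2|5)=-1, (1|5)=+1; sign (−1)^0·-1^0·+1^2 = +1.
(a,b)_43: α=2, u≡30; β=1, v≡1 (mod 43); (30|43)=-1, (1|43)=+1; sign (−1)^0·-1^1·+1^2 = -1.
(a,b)_2: α=2, β=0; u≡7, v≡5 (mod 8); ε(u)ε(v)=1·0, αω(v)=2·1, βω(u)=0·0; sum ≡ 0  ⇒  +1.
Ram(-10857, 3741) = {3, 7, 29, 43}; no ℚ_3-point on the conic.

[3, 7, 29, 43]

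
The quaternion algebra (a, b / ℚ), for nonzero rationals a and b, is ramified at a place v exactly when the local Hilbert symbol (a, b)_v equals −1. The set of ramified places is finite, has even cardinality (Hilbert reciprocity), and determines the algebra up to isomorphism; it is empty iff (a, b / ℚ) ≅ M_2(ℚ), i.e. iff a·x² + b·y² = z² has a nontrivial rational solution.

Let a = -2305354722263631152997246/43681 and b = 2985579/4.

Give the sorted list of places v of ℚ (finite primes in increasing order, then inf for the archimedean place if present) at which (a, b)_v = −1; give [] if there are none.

[2, 31]

(a, b) ≡ (-174, 36859) mod (ℚ^×)²; places V = {2, 3, 7, 11, 13, 19, 29, 31, 41, ∞}.
(a,b)_31: α=4, u≡27; β=1, v≡29 (mod 31); (27|31)=-1, (29|31)=-1; sign (−1)^0·-1^1·-1^4 = -1.
(a,b)_7: α=2, u≡4; β=0, v≡4 (mod 7); (4|7)=+1, (4|7)=+1; sign (−1)^0·+1^0·+1^2 = +1.
(a,b)_13: α=2, u≡2; β=0, v≡3 (mod 13); (2|13)=-1, (3|13)=+1; sign (−1)^0·-1^0·+1^2 = +1.
(a,b)_29: α=3, u≡13; β=1, v≡22 (mod 29); (13|29)=+1, (22|29)=+1; sign (−1)^0·+1^1·+1^3 = +1.
(a,b)_11: α=-2, u≡6; β=0, v≡9 (mod 11); (6|11)=-1, (9|11)=+1; sign (−1)^0·-1^0·+1^-2 = +1.
(a,b)_3: α=7, u≡2; β=4, v≡1 (mod 3); (2|3)=-1, (1|3)=+1; sign (−1)^0·-1^4·+1^7 = +1.
(a,b)_∞: sgn(-174)=−, sgn(36859)=+, so +1.
(a,b)_2: α=1, β=-2; u≡1, v≡3 (mod 8); ε(u)ε(v)=0·1, αω(v)=1·1, βω(u)=-2·0; sum ≡ 1  ⇒  -1.
(a,b)_19: α=-2, u≡17; β=0, v≡13 (mod 19); (17|19)=+1, (13|19)=-1; sign (−1)^0·+1^0·-1^-2 = +1.
(a,b)_41: α=4, u≡1; β=1, v≡11 (mod 41); (1|41)=+1, (11|41)=-1; sign (−1)^0·+1^1·-1^4 = +1.
Ram(-174, 36859) = {2, 31}; no ℚ_2-point on the conic.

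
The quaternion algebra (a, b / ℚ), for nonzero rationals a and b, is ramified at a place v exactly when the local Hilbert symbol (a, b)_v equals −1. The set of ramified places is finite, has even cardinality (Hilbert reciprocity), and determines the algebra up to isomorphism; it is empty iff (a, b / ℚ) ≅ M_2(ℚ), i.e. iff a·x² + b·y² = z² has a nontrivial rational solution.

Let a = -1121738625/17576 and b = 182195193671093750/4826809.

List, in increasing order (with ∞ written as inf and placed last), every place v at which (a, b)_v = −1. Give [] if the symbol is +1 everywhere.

Mod squares: a ≡ -293930, b ≡ 38. Check v ∈ {∞, 2, 3, 5, 7, 13, 17, 19}.
v=19: a=19^1·(≡15), b=19^3·(≡15) mod 19; (15|19)=-1, (15|19)=-1; (−1)^{1·3·9}·(-1)^3·(-1)^1 = -1.
v=2: v_2(a)=-3, v_2(b)=1; units ≡ 3, 3 (mod 8); ε·ε+αω+βω = 1·1+-3·1+1·1 ≡ 1  ⇒  (a,b)_2 = -1.
v=3: a=3^4·(≡1), b=3^0·(≡2) mod 3; (1|3)=+1, (2|3)=-1; (−1)^{4·0·1}·(+1)^0·(-1)^4 = +1.
v=5: a=5^3·(≡1), b=5^8·(≡2) mod 5; (1|5)=+1, (2|5)=-1; (−1)^{3·8·2}·(+1)^8·(-1)^3 = -1.
v=∞: -293930 < 0 and 38 > 0  ⇒  (a,b)_∞ = +1.
v=17: a=17^1·(≡13), b=17^2·(≡8) mod 17; (13|17)=+1, (8|17)=+1; (−1)^{1·2·8}·(+1)^2·(+1)^1 = +1.
v=13: a=13^-3·(≡4), b=13^-6·(≡4) mod 13; (4|13)=+1, (4|13)=+1; (−1)^{-3·-6·6}·(+1)^-6·(+1)^-3 = +1.
v=7: a=7^3·(≡3), b=7^6·(≡5) mod 7; (3|7)=-1, (5|7)=-1; (−1)^{3·6·3}·(-1)^6·(-1)^3 = -1.
(-293930, 38 / ℚ) ramifies at {2, 5, 7, 19}: a division algebra.

[2, 5, 7, 19]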